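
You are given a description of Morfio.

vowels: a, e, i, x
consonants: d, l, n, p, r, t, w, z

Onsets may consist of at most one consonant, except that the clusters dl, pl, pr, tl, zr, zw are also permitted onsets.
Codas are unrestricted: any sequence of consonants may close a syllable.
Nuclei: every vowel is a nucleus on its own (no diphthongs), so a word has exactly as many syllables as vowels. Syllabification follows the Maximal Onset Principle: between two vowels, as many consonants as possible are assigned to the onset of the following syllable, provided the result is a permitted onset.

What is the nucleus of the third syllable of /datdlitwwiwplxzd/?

i

Nuclei (vowels): a, i, i, x → 4 syllables.
The third nucleus (vowel 3 from the left) is /i/.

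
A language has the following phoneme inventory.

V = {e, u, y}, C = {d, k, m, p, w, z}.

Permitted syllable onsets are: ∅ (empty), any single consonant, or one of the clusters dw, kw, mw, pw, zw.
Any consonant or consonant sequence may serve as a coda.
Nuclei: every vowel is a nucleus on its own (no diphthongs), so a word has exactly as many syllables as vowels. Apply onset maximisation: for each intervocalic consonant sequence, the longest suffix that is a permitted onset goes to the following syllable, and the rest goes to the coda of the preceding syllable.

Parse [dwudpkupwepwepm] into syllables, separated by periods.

Vowels present: u, u, e, e; each is a nucleus, giving 4 syllables.
V1 /u/ – V2 /u/: /dpk/ splits as /dp/ + /k/ (/k/ is the longest suffix that is a licit onset).
V2 /u/ – V3 /e/: cluster /pw/ — /pw/ is itself a permitted onset, so the whole cluster goes right; preceding coda = ∅.
V3 /e/ – V4 /e/: cluster /pw/ — /pw/ is itself a permitted onset, so the whole cluster goes right; preceding coda = ∅.

dwudp.ku.pwe.pwepm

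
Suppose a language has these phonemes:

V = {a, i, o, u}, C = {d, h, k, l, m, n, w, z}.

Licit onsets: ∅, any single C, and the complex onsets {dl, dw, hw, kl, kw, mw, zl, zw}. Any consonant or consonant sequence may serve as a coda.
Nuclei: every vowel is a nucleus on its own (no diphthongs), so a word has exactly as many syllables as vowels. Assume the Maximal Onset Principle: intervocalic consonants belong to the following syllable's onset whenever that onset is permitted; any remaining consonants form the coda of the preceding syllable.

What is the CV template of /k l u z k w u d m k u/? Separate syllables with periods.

Vowels present: u, u, u; each is a nucleus, giving 3 syllables.
σ1/σ2 boundary: /zkw/ — longest licit onset from the right is /kw/, leaving /z/ as coda.
σ2/σ3 boundary: cluster /dmk/ — the longest permitted-onset suffix is /k/; onset = /k/, preceding coda = /dm/.
Syllabification: kluz.kwudm.ku.
Mapping each syllable to C/V: /kluz/ → CCVC, /kwudm/ → CCVCC, /ku/ → CV.

CCVC.CCVCC.CV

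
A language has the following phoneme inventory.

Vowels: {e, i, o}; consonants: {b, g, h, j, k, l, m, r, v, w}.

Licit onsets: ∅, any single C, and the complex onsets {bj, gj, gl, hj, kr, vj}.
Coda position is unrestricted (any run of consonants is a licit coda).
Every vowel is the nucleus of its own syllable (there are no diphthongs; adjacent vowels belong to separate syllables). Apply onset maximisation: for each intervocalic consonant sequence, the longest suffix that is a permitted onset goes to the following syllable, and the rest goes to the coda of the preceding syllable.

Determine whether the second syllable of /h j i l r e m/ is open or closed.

Nuclei (vowels): i, e → 2 syllables.
V1 /i/ – V2 /e/: cluster /lr/ — the longest permitted-onset suffix is /r/; onset = /r/, preceding coda = /l/.
Syllabification: hjil.rem.
Syllable 2 is /rem/ with coda /m/, so it is closed.

closed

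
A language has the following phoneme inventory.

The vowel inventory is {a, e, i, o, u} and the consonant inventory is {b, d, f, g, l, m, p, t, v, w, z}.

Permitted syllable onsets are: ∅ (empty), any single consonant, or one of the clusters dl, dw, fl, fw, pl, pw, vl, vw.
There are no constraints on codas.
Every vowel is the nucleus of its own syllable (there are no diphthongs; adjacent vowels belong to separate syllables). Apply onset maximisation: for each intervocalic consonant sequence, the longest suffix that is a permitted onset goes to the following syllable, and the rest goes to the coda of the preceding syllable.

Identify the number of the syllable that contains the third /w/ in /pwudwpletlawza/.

The vowels are u, e, a, a — 4 nuclei, so 4 syllables.
σ1/σ2 boundary: cluster /dwpl/ — the longest permitted-onset suffix is /pl/; onset = /pl/, preceding coda = /dw/.
σ2/σ3 boundary: cluster /tl/ — the longest permitted-onset suffix is /l/; onset = /l/, preceding coda = /t/.
σ3/σ4 boundary: /wz/ — longest licit onset from the right is /z/, leaving /w/ as coda.
Putting it together: pwudw.plet.law.za.
The third /w/ is in the coda of syllable 3 (/law/).

3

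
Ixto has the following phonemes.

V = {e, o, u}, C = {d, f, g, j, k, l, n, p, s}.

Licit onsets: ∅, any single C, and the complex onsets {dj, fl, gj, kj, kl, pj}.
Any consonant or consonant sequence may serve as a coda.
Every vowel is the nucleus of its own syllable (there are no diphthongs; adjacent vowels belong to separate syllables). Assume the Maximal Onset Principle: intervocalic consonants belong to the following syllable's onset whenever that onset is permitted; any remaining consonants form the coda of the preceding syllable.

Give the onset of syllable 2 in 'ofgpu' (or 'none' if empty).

p

Nuclei (vowels): o, u → 2 syllables.
/o…u/ gap (V1→V2): cluster /fgp/ — the longest permitted-onset suffix is /p/; onset = /p/, preceding coda = /fg/.
Syllabification: ofg.pu.
Syllable 2 is /pu/: onset /p/, nucleus /u/, coda ∅.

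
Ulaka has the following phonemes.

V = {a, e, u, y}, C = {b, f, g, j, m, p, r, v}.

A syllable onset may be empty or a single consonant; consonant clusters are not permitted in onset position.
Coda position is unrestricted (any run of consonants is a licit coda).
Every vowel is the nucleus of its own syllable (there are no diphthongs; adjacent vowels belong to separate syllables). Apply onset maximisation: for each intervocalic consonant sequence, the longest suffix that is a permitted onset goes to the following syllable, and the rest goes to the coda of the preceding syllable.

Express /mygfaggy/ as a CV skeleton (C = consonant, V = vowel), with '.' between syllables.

Vowels present: y, a, y; each is a nucleus, giving 3 syllables.
V1 /y/ – V2 /a/: cluster /gf/ — the longest permitted-onset suffix is /f/; onset = /f/, preceding coda = /g/.
V2 /a/ – V3 /y/: /gg/ splits as /g/ + /g/ (/g/ is the longest suffix that is a licit onset).
Putting it together: myg.fag.gy.
Mapping each syllable to C/V: /myg/ → CVC, /fag/ → CVC, /gy/ → CV.

CVC.CVC.CV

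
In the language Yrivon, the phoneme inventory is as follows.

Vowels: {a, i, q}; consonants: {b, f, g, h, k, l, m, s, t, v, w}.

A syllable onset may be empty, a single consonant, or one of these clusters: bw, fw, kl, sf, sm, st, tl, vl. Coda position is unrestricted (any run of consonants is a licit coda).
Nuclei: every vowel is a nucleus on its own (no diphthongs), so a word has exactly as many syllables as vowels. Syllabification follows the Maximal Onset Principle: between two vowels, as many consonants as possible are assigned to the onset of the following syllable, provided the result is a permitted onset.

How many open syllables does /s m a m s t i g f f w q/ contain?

1

Nuclei (vowels): a, i, q → 3 syllables.
V1 /a/ – V2 /i/: /mst/; trying suffixes from longest down, /st/ is the first permitted one, so coda /m/ | onset /st/.
V2 /i/ – V3 /q/: /gffw/ splits as /gf/ + /fw/ (/fw/ is the longest suffix that is a licit onset).
Syllabification: smam.stigf.fwq.
Classifying each syllable: /smam/ (closed), /stigf/ (closed), /fwq/ (open).
Open syllables: 1.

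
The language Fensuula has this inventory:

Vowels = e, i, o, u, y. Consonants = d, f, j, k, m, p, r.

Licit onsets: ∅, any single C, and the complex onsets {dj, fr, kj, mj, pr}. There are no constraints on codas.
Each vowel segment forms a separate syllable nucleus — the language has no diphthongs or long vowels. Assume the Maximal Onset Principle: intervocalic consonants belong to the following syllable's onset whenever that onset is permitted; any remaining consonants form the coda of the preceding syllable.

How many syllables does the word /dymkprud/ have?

2

Vowels present: y, u; each is a nucleus, giving 2 syllables.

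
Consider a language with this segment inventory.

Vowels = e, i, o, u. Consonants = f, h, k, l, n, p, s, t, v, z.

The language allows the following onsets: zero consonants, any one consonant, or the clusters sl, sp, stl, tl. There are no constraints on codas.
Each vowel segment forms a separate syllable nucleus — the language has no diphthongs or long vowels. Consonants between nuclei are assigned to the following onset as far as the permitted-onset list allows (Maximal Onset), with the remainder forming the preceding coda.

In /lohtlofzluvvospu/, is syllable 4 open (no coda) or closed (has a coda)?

open

Nuclei (vowels): o, o, u, o, u → 5 syllables.
Between /o/ (V1) and /o/ (V2): cluster /htl/ — the longest permitted-onset suffix is /tl/; onset = /tl/, preceding coda = /h/.
Between /o/ (V2) and /u/ (V3): /fzl/ — longest licit onset from the right is /l/, leaving /fz/ as coda.
Between /u/ (V3) and /o/ (V4): /vv/ splits as /v/ + /v/ (/v/ is the longest suffix that is a licit onset).
Between /o/ (V4) and /u/ (V5): cluster /sp/ — /sp/ is itself a permitted onset, so the whole cluster goes right; preceding coda = ∅.
So the parse is loh.tlofz.luv.vo.spu.
Syllable 4 is /vo/; it ends in its nucleus with no coda, so it is open.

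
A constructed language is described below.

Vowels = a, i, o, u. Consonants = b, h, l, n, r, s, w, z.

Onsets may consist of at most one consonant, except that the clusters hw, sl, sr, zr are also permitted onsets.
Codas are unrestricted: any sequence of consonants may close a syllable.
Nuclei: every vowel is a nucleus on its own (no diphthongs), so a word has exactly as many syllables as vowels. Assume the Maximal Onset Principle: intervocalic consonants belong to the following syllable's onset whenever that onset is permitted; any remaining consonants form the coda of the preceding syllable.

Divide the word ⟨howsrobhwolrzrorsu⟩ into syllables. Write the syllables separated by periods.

Vowels present: o, o, o, o, u; each is a nucleus, giving 5 syllables.
σ1/σ2 boundary: /wsr/ splits as /w/ + /sr/ (/sr/ is the longest suffix that is a licit onset).
σ2/σ3 boundary: /bhw/ splits as /b/ + /hw/ (/hw/ is the longest suffix that is a licit onset).
σ3/σ4 boundary: /lrzr/; trying suffixes from longest down, /zr/ is the first permitted one, so coda /lr/ | onset /zr/.
σ4/σ5 boundary: /rs/ — longest licit onset from the right is /s/, leaving /r/ as coda.

how.srob.hwolr.zror.su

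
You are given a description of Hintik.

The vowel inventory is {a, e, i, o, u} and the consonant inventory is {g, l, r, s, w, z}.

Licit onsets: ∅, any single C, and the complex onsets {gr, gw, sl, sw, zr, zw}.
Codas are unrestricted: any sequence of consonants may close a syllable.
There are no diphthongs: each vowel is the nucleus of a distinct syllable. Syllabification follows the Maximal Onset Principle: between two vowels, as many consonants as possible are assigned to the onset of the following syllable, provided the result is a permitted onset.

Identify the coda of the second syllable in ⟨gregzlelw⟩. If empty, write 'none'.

The vowels are e, e — 2 nuclei, so 2 syllables.
Between /e/ (V1) and /e/ (V2): /gzl/ splits as /gz/ + /l/ (/l/ is the longest suffix that is a licit onset).
So the parse is gregz.lelw.
Syllable 2 is /lelw/: onset /l/, nucleus /e/, coda /lw/.

lw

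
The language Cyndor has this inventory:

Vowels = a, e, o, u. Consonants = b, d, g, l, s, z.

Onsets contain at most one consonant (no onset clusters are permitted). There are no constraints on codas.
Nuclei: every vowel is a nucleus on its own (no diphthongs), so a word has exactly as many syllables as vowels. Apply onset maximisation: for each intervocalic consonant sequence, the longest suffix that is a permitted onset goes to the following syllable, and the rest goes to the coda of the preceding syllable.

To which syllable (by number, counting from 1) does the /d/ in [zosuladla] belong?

Nuclei (vowels): o, u, a, a → 4 syllables.
V1 /o/ – V2 /u/: /s/ is a single consonant, so it becomes the next onset.
V2 /u/ – V3 /a/: /l/ is a single consonant, so it becomes the next onset.
V3 /a/ – V4 /a/: /dl/ splits as /d/ + /l/ (/l/ is the longest suffix that is a licit onset).
So the parse is zo.su.lad.la.
The /d/ is in the coda of syllable 3 (/lad/).

3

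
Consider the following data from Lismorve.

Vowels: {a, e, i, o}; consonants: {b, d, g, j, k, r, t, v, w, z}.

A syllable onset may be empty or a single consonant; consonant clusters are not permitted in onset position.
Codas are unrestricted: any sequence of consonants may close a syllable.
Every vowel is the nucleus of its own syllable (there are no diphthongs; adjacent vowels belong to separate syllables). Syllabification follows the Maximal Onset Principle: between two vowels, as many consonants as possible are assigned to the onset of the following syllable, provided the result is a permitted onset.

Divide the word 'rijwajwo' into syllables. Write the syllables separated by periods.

Nuclei (vowels): i, a, o → 3 syllables.
V1 /i/ – V2 /a/: /jw/ — longest licit onset from the right is /w/, leaving /j/ as coda.
V2 /a/ – V3 /o/: /jw/ — longest licit onset from the right is /w/, leaving /j/ as coda.

rij.waj.wo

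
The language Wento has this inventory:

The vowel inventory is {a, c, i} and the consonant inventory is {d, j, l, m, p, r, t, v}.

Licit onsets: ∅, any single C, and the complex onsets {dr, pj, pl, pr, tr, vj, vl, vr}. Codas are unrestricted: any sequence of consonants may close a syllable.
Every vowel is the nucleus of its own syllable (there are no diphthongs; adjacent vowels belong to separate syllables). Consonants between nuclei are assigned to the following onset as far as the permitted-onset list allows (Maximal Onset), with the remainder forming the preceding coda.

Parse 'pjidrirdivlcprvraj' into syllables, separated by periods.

Vowels present: i, i, i, c, a; each is a nucleus, giving 5 syllables.
/i…i/ gap (V1→V2): cluster /dr/ — /dr/ is itself a permitted onset, so the whole cluster goes right; preceding coda = ∅.
/i…i/ gap (V2→V3): /rd/ splits as /r/ + /d/ (/d/ is the longest suffix that is a licit onset).
/i…c/ gap (V3→V4): cluster /vl/ — /vl/ is itself a permitted onset, so the whole cluster goes right; preceding coda = ∅.
/c…a/ gap (V4→V5): /prvr/ splits as /pr/ + /vr/ (/vr/ is the longest suffix that is a licit onset).

pji.drir.di.vlcpr.vraj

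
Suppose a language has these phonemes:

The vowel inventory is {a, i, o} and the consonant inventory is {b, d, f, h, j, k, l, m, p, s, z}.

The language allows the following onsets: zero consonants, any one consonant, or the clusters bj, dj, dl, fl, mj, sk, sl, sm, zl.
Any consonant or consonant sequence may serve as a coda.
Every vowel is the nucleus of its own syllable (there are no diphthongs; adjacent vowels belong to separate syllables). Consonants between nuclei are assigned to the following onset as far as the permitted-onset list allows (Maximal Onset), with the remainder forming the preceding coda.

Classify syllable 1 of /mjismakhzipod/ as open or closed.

open

Vowels present: i, a, i, o; each is a nucleus, giving 4 syllables.
/i…a/ gap (V1→V2): /sm/ — entire cluster is a permitted onset → onset /sm/, coda ∅.
/a…i/ gap (V2→V3): /khz/; trying suffixes from longest down, /z/ is the first permitted one, so coda /kh/ | onset /z/.
/i…o/ gap (V3→V4): just /p/ — single C goes to the following onset.
Syllabification: mji.smakh.zi.pod.
Syllable 1 is /mji/; it ends in its nucleus with no coda, so it is open.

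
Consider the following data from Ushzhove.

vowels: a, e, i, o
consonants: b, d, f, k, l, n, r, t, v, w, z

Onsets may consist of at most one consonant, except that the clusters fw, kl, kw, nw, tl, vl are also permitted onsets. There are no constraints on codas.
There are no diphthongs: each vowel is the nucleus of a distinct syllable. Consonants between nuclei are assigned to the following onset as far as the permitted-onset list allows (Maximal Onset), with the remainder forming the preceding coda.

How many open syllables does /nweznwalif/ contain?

1

The vowels are e, a, i — 3 nuclei, so 3 syllables.
Between /e/ (V1) and /a/ (V2): /znw/ splits as /z/ + /nw/ (/nw/ is the longest suffix that is a licit onset).
Between /a/ (V2) and /i/ (V3): /l/ is a single consonant, so it becomes the next onset.
Syllabification: nwez.nwa.lif.
Classifying each syllable: /nwez/ (closed), /nwa/ (open), /lif/ (closed).
Open syllables: 1.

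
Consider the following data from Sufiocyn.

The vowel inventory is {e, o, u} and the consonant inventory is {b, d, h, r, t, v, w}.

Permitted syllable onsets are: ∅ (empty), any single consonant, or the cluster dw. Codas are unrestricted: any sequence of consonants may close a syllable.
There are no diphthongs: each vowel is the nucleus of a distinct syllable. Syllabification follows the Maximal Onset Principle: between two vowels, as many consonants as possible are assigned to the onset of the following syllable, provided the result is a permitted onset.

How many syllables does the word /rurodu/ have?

Nuclei (vowels): u, o, u → 3 syllables.

3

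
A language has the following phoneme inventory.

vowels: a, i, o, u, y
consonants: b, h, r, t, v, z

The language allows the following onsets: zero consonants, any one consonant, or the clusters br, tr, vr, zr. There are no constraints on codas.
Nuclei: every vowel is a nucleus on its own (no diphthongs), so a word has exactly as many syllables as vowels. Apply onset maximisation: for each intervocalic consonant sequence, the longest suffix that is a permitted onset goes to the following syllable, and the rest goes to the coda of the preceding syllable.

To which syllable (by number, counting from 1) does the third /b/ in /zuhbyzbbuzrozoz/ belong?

Vowels present: u, y, u, o, o; each is a nucleus, giving 5 syllables.
/u…y/ gap (V1→V2): /hb/; trying suffixes from longest down, /b/ is the first permitted one, so coda /h/ | onset /b/.
/y…u/ gap (V2→V3): /zbb/; trying suffixes from longest down, /b/ is the first permitted one, so coda /zb/ | onset /b/.
/u…o/ gap (V3→V4): cluster /zr/ — /zr/ is itself a permitted onset, so the whole cluster goes right; preceding coda = ∅.
/o…o/ gap (V4→V5): /z/ → onset of the next syllable (single consonants are always licit onsets).
Putting it together: zuh.byzb.bu.zro.zoz.
The third /b/ is in the onset of syllable 3 (/bu/).

3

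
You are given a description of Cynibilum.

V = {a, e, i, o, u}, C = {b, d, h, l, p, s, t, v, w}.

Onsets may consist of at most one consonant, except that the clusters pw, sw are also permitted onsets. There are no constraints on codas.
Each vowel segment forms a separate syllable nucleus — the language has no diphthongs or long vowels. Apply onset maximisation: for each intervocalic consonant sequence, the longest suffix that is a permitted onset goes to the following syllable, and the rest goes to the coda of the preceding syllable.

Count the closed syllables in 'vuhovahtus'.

2

Nuclei (vowels): u, o, a, u → 4 syllables.
/u…o/ gap (V1→V2): /h/ is a single consonant, so it becomes the next onset.
/o…a/ gap (V2→V3): just /v/ — single C goes to the following onset.
/a…u/ gap (V3→V4): /ht/; trying suffixes from longest down, /t/ is the first permitted one, so coda /h/ | onset /t/.
Result: vu.ho.vah.tus.
Classifying each syllable: /vu/ (open), /ho/ (open), /vah/ (closed), /tus/ (closed).
Closed syllables: 2.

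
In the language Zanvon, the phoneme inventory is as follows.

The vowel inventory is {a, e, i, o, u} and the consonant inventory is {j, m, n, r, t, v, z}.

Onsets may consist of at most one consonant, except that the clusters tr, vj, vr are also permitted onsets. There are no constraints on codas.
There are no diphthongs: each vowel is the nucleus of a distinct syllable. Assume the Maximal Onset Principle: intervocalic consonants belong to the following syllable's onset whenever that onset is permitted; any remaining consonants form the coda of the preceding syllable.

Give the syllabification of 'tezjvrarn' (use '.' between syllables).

Vowels present: e, a; each is a nucleus, giving 2 syllables.
/e…a/ gap (V1→V2): /zjvr/ — longest licit onset from the right is /vr/, leaving /zj/ as coda.

tezj.vrarn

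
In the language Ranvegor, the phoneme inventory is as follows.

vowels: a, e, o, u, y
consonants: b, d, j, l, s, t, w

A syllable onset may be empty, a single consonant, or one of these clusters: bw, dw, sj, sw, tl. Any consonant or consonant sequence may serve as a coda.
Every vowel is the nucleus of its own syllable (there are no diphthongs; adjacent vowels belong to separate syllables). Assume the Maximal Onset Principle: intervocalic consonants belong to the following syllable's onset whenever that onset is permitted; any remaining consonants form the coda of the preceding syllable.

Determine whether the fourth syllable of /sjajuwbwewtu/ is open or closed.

Vowels present: a, u, e, u; each is a nucleus, giving 4 syllables.
σ1/σ2 boundary: just /j/ — single C goes to the following onset.
σ2/σ3 boundary: /wbw/; trying suffixes from longest down, /bw/ is the first permitted one, so coda /w/ | onset /bw/.
σ3/σ4 boundary: /wt/ splits as /w/ + /t/ (/t/ is the longest suffix that is a licit onset).
So the parse is sja.juw.bwew.tu.
Syllable 4 is /tu/; it ends in its nucleus with no coda, so it is open.

open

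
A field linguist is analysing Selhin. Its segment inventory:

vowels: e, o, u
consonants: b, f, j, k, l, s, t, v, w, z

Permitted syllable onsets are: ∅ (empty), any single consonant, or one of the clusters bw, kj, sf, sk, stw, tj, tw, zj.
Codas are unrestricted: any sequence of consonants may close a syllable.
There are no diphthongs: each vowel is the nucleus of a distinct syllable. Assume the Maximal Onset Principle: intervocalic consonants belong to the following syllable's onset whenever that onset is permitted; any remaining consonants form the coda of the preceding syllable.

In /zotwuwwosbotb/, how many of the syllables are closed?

Nuclei (vowels): o, u, o, o → 4 syllables.
V1 /o/ – V2 /u/: cluster /tw/ — /tw/ is itself a permitted onset, so the whole cluster goes right; preceding coda = ∅.
V2 /u/ – V3 /o/: cluster /ww/ — the longest permitted-onset suffix is /w/; onset = /w/, preceding coda = /w/.
V3 /o/ – V4 /o/: /sb/ — longest licit onset from the right is /b/, leaving /s/ as coda.
Syllabification: zo.twuw.wos.botb.
Classifying each syllable: /zo/ (open), /twuw/ (closed), /wos/ (closed), /botb/ (closed).
Closed syllables: 3.

3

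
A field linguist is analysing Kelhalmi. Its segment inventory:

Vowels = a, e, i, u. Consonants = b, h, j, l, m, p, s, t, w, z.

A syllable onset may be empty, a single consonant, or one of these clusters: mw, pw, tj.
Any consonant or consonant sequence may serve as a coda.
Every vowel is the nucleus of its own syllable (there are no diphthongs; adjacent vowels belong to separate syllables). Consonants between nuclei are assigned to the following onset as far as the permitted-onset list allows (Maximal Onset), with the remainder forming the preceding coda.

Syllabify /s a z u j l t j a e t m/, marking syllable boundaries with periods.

sa.zujl.tja.etm

The vowels are a, u, a, e — 4 nuclei, so 4 syllables.
/a…u/ gap (V1→V2): /z/ → onset of the next syllable (single consonants are always licit onsets).
/u…a/ gap (V2→V3): /jltj/; trying suffixes from longest down, /tj/ is the first permitted one, so coda /jl/ | onset /tj/.
/a…e/ gap (V3→V4): hiatus — the boundary sits between the two vowels.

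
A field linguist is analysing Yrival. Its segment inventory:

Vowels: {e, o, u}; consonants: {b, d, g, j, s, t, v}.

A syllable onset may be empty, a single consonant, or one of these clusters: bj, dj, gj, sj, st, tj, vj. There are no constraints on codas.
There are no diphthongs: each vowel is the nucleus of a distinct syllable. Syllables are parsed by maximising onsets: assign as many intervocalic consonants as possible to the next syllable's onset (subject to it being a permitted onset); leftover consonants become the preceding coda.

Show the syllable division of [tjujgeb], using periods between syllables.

Nuclei (vowels): u, e → 2 syllables.
σ1/σ2 boundary: /jg/ splits as /j/ + /g/ (/g/ is the longest suffix that is a licit onset).

tjuj.geb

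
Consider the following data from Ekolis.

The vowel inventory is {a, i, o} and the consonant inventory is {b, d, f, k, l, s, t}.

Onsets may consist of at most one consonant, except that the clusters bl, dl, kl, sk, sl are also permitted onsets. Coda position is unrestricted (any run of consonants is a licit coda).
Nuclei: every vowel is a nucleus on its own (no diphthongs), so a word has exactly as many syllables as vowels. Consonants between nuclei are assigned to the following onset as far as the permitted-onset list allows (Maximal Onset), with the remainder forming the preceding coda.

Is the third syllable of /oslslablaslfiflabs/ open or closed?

Vowels present: o, a, a, i, a; each is a nucleus, giving 5 syllables.
σ1/σ2 boundary: /slsl/; trying suffixes from longest down, /sl/ is the first permitted one, so coda /sl/ | onset /sl/.
σ2/σ3 boundary: /bl/ — entire cluster is a permitted onset → onset /bl/, coda ∅.
σ3/σ4 boundary: /slf/ splits as /sl/ + /f/ (/f/ is the longest suffix that is a licit onset).
σ4/σ5 boundary: /fl/; trying suffixes from longest down, /l/ is the first permitted one, so coda /f/ | onset /l/.
Syllabification: osl.sla.blasl.fif.labs.
Syllable 3 is /blasl/ with coda /sl/, so it is closed.

closed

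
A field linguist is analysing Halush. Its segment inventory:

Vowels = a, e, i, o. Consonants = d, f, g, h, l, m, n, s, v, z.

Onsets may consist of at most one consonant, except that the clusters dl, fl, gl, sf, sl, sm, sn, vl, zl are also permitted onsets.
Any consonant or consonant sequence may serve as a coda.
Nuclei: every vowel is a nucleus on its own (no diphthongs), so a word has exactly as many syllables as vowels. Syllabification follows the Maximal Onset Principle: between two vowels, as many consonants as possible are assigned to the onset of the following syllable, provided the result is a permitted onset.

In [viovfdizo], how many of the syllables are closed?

1

The vowels are i, o, i, o — 4 nuclei, so 4 syllables.
/i…o/ gap (V1→V2): hiatus — the boundary sits between the two vowels.
/o…i/ gap (V2→V3): cluster /vfd/ — the longest permitted-onset suffix is /d/; onset = /d/, preceding coda = /vf/.
/i…o/ gap (V3→V4): /z/ → onset of the next syllable (single consonants are always licit onsets).
Putting it together: vi.ovf.di.zo.
Classifying each syllable: /vi/ (open), /ovf/ (closed), /di/ (open), /zo/ (open).
Closed syllables: 1.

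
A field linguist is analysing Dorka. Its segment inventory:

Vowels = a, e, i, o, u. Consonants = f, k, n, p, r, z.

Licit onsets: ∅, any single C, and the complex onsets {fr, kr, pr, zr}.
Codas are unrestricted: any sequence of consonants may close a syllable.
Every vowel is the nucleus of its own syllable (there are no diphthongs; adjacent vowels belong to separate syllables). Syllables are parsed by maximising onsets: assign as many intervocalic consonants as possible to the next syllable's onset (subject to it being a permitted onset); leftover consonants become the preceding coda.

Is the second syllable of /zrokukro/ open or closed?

Nuclei (vowels): o, u, o → 3 syllables.
σ1/σ2 boundary: /k/ → onset of the next syllable (single consonants are always licit onsets).
σ2/σ3 boundary: cluster /kr/ — /kr/ is itself a permitted onset, so the whole cluster goes right; preceding coda = ∅.
So the parse is zro.ku.kro.
Syllable 2 is /ku/; it ends in its nucleus with no coda, so it is open.

open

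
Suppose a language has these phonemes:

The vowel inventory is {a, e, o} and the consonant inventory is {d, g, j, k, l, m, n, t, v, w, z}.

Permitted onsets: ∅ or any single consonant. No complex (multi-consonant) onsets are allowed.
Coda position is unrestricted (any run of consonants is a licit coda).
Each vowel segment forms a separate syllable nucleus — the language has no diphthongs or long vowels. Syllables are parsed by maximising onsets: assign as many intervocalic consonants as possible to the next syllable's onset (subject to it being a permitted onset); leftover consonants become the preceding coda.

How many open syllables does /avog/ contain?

Nuclei (vowels): a, o → 2 syllables.
/a…o/ gap (V1→V2): /v/ → onset of the next syllable (single consonants are always licit onsets).
Putting it together: a.vog.
Classifying each syllable: /a/ (open), /vog/ (closed).
Open syllables: 1.

1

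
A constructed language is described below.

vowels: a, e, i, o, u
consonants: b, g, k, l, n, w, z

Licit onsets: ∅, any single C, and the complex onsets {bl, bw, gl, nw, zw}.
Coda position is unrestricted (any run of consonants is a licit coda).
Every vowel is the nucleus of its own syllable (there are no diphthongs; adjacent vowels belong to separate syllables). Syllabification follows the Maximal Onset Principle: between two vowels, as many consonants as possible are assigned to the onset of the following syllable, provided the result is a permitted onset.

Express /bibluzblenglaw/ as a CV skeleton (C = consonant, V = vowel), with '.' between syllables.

Nuclei (vowels): i, u, e, a → 4 syllables.
σ1/σ2 boundary: /bl/ — entire cluster is a permitted onset → onset /bl/, coda ∅.
σ2/σ3 boundary: /zbl/; trying suffixes from longest down, /bl/ is the first permitted one, so coda /z/ | onset /bl/.
σ3/σ4 boundary: /ngl/ — longest licit onset from the right is /gl/, leaving /n/ as coda.
Putting it together: bi.bluz.blen.glaw.
Mapping each syllable to C/V: /bi/ → CV, /bluz/ → CCVC, /blen/ → CCVC, /glaw/ → CCVC.

CV.CCVC.CCVC.CCVC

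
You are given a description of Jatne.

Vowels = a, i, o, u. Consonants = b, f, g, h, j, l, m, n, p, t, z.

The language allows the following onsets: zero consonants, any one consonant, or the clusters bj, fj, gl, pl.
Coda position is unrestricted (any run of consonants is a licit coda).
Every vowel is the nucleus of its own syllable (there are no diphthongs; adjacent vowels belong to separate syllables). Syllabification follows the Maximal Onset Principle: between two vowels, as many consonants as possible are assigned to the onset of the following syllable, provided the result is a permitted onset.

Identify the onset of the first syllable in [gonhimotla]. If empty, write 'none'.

g

Vowels present: o, i, o, a; each is a nucleus, giving 4 syllables.
σ1/σ2 boundary: /nh/ — longest licit onset from the right is /h/, leaving /n/ as coda.
σ2/σ3 boundary: /m/ → onset of the next syllable (single consonants are always licit onsets).
σ3/σ4 boundary: /tl/ splits as /t/ + /l/ (/l/ is the longest suffix that is a licit onset).
Putting it together: gon.hi.mot.la.
Syllable 1 is /gon/: onset /g/, nucleus /o/, coda /n/.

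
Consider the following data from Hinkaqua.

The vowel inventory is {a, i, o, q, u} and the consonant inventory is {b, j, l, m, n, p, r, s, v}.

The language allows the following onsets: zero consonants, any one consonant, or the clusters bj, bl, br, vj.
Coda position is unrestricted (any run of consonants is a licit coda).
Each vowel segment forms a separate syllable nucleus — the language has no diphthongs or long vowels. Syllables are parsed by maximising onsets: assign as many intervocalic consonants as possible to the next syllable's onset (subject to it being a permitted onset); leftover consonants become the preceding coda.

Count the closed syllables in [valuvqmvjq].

1

The vowels are a, u, q, q — 4 nuclei, so 4 syllables.
Between /a/ (V1) and /u/ (V2): /l/ → onset of the next syllable (single consonants are always licit onsets).
Between /u/ (V2) and /q/ (V3): /v/ → onset of the next syllable (single consonants are always licit onsets).
Between /q/ (V3) and /q/ (V4): /mvj/ splits as /m/ + /vj/ (/vj/ is the longest suffix that is a licit onset).
Putting it together: va.lu.vqm.vjq.
Classifying each syllable: /va/ (open), /lu/ (open), /vqm/ (closed), /vjq/ (open).
Closed syllables: 1.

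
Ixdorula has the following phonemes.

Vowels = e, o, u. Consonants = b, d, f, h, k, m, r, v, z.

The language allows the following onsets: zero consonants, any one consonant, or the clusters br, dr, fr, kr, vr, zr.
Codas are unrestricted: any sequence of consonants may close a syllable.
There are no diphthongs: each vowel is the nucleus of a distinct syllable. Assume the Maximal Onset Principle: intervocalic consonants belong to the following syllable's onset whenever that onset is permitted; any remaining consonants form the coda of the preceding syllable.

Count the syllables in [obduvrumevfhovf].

Vowels present: o, u, u, e, o; each is a nucleus, giving 5 syllables.

5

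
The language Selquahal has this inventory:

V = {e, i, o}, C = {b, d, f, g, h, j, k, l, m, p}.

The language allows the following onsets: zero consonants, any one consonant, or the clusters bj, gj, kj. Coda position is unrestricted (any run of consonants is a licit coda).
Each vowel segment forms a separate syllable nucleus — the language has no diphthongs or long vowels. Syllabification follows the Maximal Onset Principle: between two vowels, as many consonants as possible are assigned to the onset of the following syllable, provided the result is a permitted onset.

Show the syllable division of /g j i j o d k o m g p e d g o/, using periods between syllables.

gji.jod.komg.ped.go

The vowels are i, o, o, e, o — 5 nuclei, so 5 syllables.
/i…o/ gap (V1→V2): /j/ → onset of the next syllable (single consonants are always licit onsets).
/o…o/ gap (V2→V3): cluster /dk/ — the longest permitted-onset suffix is /k/; onset = /k/, preceding coda = /d/.
/o…e/ gap (V3→V4): /mgp/; trying suffixes from longest down, /p/ is the first permitted one, so coda /mg/ | onset /p/.
/e…o/ gap (V4→V5): cluster /dg/ — the longest permitted-onset suffix is /g/; onset = /g/, preceding coda = /d/.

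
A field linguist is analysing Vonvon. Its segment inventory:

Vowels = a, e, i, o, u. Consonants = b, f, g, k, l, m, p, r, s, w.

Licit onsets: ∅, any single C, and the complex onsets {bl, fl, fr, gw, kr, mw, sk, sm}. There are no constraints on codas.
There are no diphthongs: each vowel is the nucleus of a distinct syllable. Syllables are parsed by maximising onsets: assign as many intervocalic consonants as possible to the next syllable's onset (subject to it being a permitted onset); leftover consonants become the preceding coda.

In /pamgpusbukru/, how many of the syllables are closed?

Nuclei (vowels): a, u, u, u → 4 syllables.
/a…u/ gap (V1→V2): /mgp/ — longest licit onset from the right is /p/, leaving /mg/ as coda.
/u…u/ gap (V2→V3): /sb/ splits as /s/ + /b/ (/b/ is the longest suffix that is a licit onset).
/u…u/ gap (V3→V4): cluster /kr/ — /kr/ is itself a permitted onset, so the whole cluster goes right; preceding coda = ∅.
So the parse is pamg.pus.bu.kru.
Classifying each syllable: /pamg/ (closed), /pus/ (closed), /bu/ (open), /kru/ (open).
Closed syllables: 2.

2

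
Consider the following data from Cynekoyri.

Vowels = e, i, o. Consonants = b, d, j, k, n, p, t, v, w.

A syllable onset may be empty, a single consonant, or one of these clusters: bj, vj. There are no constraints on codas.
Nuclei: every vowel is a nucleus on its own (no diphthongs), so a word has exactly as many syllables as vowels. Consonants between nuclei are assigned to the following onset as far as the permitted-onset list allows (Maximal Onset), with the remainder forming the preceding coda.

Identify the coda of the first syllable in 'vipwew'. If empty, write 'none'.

Nuclei (vowels): i, e → 2 syllables.
σ1/σ2 boundary: /pw/ — longest licit onset from the right is /w/, leaving /p/ as coda.
Syllabification: vip.wew.
Syllable 1 is /vip/: onset /v/, nucleus /i/, coda /p/.

p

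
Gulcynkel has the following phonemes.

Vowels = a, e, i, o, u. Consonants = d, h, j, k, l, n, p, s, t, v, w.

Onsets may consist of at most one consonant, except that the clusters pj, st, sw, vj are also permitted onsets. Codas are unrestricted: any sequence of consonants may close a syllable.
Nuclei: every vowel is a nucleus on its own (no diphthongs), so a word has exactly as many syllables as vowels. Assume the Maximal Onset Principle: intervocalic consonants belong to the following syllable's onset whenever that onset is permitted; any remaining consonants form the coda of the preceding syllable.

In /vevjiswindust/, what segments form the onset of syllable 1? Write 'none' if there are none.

The vowels are e, i, i, u — 4 nuclei, so 4 syllables.
σ1/σ2 boundary: /vj/ is a licit onset in full, so it all attaches to the next syllable.
σ2/σ3 boundary: cluster /sw/ — /sw/ is itself a permitted onset, so the whole cluster goes right; preceding coda = ∅.
σ3/σ4 boundary: /nd/ — longest licit onset from the right is /d/, leaving /n/ as coda.
So the parse is ve.vji.swin.dust.
Syllable 1 is /ve/: onset /v/, nucleus /e/, coda ∅.

v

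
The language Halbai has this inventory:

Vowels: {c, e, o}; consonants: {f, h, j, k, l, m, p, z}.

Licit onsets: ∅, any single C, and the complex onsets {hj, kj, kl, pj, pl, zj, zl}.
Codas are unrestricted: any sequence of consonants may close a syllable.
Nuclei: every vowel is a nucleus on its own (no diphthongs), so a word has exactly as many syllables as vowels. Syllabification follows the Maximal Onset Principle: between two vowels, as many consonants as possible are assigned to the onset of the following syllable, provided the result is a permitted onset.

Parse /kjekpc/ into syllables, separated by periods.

kjek.pc

The vowels are e, c — 2 nuclei, so 2 syllables.
/e…c/ gap (V1→V2): /kp/ splits as /k/ + /p/ (/p/ is the longest suffix that is a licit onset).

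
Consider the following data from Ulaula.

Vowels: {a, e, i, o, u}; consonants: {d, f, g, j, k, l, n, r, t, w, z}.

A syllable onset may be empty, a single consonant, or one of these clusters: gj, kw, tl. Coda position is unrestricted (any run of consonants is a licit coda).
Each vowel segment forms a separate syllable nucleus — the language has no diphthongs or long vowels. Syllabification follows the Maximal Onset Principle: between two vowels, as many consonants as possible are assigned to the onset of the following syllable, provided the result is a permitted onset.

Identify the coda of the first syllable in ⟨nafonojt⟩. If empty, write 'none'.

none

Vowels present: a, o, o; each is a nucleus, giving 3 syllables.
V1 /a/ – V2 /o/: /f/ is a single consonant, so it becomes the next onset.
V2 /o/ – V3 /o/: /n/ → onset of the next syllable (single consonants are always licit onsets).
Putting it together: na.fo.nojt.
Syllable 1 is /na/: onset /n/, nucleus /a/, coda ∅.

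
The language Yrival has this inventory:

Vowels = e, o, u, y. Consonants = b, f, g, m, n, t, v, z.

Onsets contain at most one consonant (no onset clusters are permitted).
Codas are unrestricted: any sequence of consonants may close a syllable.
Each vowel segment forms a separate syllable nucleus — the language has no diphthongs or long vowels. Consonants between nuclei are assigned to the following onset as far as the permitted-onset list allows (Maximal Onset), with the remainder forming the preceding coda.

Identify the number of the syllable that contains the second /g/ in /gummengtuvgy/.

Vowels present: u, e, u, y; each is a nucleus, giving 4 syllables.
/u…e/ gap (V1→V2): /mm/; trying suffixes from longest down, /m/ is the first permitted one, so coda /m/ | onset /m/.
/e…u/ gap (V2→V3): /ngt/; trying suffixes from longest down, /t/ is the first permitted one, so coda /ng/ | onset /t/.
/u…y/ gap (V3→V4): cluster /vg/ — the longest permitted-onset suffix is /g/; onset = /g/, preceding coda = /v/.
Putting it together: gum.meng.tuv.gy.
The second /g/ is in the coda of syllable 2 (/meng/).

2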